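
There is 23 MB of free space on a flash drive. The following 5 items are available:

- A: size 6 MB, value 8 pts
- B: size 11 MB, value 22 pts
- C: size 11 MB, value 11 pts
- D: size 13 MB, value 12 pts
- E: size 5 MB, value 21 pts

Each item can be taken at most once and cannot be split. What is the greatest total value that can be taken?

Check high-value combinations within 23 MB:
- A+B+E: size 6+11+5=22, value 8+22+21=51
- B+E: size 11+5=16, value 22+21=43
- A+C+E: size 6+11+5=22, value 8+11+21=40
Best: 51 pts.

51 pts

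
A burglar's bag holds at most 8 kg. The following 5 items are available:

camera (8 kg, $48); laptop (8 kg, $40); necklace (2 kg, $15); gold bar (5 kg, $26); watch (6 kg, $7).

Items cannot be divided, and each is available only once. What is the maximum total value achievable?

Check high-value combinations within 8 kg:
- camera: weight 8, value 48
- necklace+gold bar: weight 2+5=7, value 15+26=41
- laptop: weight 8, value 40
- gold bar: weight 5, value 26
- necklace+watch: weight 2+6=8, value 15+7=22
Best: $48.

$48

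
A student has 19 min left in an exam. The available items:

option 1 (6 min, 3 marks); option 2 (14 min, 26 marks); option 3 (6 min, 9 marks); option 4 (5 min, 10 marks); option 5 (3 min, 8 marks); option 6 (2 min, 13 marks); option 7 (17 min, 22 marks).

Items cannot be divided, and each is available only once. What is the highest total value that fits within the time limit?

47 marks

Check high-value combinations within 19 min:
- option 2+option 5+option 6: time 14+3+2=19, value 26+8+13=47
- option 3+option 4+option 5+option 6: time 6+5+3+2=16, value 9+10+8+13=40
- option 2+option 6: time 14+2=16, value 26+13=39
- option 2+option 4: time 14+5=19, value 26+10=36
Best: 47 marks.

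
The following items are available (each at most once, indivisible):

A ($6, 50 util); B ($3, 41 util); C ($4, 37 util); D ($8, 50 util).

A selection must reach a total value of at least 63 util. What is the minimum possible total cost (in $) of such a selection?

Subsets with value ≥ 63, sorted by total cost:
- B+C: cost 7, value 78
- A+B: cost 9, value 91
Minimum cost: 7 $.

7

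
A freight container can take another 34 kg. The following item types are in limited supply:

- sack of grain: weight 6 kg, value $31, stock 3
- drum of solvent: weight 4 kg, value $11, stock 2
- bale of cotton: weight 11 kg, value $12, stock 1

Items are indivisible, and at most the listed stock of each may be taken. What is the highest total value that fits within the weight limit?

$116

Top feasible selections:
- 3×sack of grain + 1×drum of solvent + 1×bale of cotton: weight 33, value 116
- 3×sack of grain + 2×drum of solvent: weight 26, value 115
Best: $116.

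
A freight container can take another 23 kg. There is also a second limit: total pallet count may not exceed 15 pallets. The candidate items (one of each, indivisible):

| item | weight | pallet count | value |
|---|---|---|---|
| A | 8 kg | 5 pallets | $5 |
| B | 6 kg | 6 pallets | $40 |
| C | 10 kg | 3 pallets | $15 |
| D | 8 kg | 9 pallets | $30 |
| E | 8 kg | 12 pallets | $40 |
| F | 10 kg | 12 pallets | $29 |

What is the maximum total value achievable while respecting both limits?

Feasible sets respecting both limits:
- B+D: weight 14, pallet count 15, value 70
- B+C: weight 16, pallet count 9, value 55
- C+E: weight 18, pallet count 15, value 55
Best: $70.

$70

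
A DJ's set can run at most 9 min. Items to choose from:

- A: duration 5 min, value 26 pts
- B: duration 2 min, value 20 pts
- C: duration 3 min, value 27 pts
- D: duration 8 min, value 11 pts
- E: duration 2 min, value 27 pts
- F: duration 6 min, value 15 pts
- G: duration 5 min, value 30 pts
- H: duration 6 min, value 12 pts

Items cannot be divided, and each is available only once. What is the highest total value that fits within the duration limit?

This is a 0/1 knapsack; check combinations near the capacity.
- B+E+G: duration 2+2+5=9, value 20+27+30=77
- B+C+E: duration 2+3+2=7, value 20+27+27=74
- A+B+E: duration 5+2+2=9, value 26+20+27=73
- E+G: duration 2+5=7, value 27+30=57
- C+G: duration 3+5=8, value 27+30=57
Best: 77 pts.

77 pts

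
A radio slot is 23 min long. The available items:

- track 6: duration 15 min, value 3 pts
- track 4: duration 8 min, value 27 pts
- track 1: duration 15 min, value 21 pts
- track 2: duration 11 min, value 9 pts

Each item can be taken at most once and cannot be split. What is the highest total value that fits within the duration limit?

48 pts

Check high-value combinations within 23 min:
- track 4+track 1: duration 8+15=23, value 27+21=48
- track 4+track 2: duration 8+11=19, value 27+9=36
- track 6+track 4: duration 15+8=23, value 3+27=30
Best: 48 pts.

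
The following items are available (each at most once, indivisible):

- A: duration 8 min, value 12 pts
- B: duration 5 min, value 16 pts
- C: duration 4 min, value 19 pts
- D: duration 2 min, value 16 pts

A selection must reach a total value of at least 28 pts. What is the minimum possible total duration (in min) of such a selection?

6

Subsets with value ≥ 28, sorted by total duration:
- C+D: duration 6, value 35
- B+D: duration 7, value 32
- B+C: duration 9, value 35
Minimum duration: 6 min.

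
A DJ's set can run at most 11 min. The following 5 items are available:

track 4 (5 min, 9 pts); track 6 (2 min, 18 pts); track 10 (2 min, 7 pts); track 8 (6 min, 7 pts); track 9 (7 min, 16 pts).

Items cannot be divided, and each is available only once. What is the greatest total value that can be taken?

Check high-value combinations within 11 min:
- track 6+track 10+track 9: duration 2+2+7=11, value 18+7+16=41
- track 4+track 6+track 10: duration 5+2+2=9, value 9+18+7=34
- track 6+track 9: duration 2+7=9, value 18+16=34
- track 6+track 10+track 8: duration 2+2+6=10, value 18+7+7=32
Best: 41 pts.

41 pts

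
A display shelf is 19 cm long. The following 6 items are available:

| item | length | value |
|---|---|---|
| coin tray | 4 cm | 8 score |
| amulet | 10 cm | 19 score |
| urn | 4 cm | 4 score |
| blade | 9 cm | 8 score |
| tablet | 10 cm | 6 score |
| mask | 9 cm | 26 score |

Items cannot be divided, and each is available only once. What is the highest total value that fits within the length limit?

45 score

Check high-value combinations within 19 cm:
- amulet+mask: length 10+9=19, value 19+26=45
- coin tray+urn+mask: length 4+4+9=17, value 8+4+26=38
- coin tray+mask: length 4+9=13, value 8+26=34
Best: 45 score.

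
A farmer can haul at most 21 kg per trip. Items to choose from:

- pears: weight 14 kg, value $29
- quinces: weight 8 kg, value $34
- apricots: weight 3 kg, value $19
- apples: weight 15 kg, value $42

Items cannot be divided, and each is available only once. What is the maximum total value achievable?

$61

Check high-value combinations within 21 kg:
- apricots+apples: weight 3+15=18, value 19+42=61
- quinces+apricots: weight 8+3=11, value 34+19=53
- pears+apricots: weight 14+3=17, value 29+19=48
- apples: weight 15, value 42
Best: $61.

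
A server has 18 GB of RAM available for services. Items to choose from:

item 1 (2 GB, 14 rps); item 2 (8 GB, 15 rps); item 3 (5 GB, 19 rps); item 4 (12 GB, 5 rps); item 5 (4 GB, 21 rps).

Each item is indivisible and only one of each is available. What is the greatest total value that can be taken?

Check high-value combinations within 18 GB:
- item 2+item 3+item 5: memory 8+5+4=17, value 15+19+21=55
- item 1+item 3+item 5: memory 2+5+4=11, value 14+19+21=54
- item 1+item 2+item 5: memory 2+8+4=14, value 14+15+21=50
- item 1+item 2+item 3: memory 2+8+5=15, value 14+15+19=48
Best: 55 rps.

55 rps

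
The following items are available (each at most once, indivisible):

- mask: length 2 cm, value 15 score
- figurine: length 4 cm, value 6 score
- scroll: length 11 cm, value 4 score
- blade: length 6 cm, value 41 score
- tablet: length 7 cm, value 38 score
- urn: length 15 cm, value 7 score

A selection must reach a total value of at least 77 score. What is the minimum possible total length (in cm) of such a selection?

13

Subsets with value ≥ 77, sorted by total length:
- blade+tablet: length 13, value 79
- mask+blade+tablet: length 15, value 94
- figurine+blade+tablet: length 17, value 85
Minimum length: 13 cm.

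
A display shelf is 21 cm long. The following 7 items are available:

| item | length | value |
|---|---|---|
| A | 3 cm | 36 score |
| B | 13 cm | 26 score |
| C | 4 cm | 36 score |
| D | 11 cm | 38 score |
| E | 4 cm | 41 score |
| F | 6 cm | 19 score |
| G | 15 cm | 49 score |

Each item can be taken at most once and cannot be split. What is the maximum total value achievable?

132 score

Check high-value combinations within 21 cm:
- A+C+E+F: length 3+4+4+6=17, value 36+36+41+19=132
- A+D+E: length 3+11+4=18, value 36+38+41=115
- C+D+E: length 4+11+4=19, value 36+38+41=115
Best: 132 score.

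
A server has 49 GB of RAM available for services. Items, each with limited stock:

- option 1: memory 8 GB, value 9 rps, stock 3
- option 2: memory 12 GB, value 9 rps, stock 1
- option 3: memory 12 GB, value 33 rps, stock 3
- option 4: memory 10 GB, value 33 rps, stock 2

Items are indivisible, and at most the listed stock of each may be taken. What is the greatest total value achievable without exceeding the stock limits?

Top feasible selections:
- 2×option 3 + 2×option 4: memory 44, value 132
- 3×option 3 + 1×option 4: memory 46, value 132
- 2×option 1 + 1×option 3 + 2×option 4: memory 48, value 117
- 1×option 1 + 1×option 3 + 2×option 4: memory 40, value 108
Best: 132 rps.

132 rps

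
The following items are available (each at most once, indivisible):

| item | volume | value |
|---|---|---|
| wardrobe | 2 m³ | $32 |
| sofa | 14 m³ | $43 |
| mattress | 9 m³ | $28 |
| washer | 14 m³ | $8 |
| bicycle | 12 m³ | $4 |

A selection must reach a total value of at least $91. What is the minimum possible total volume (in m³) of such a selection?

25

Subsets with value ≥ 91, sorted by total volume:
- wardrobe+sofa+mattress: volume 25, value 103
- wardrobe+sofa+mattress+bicycle: volume 37, value 107
Minimum volume: 25 m³.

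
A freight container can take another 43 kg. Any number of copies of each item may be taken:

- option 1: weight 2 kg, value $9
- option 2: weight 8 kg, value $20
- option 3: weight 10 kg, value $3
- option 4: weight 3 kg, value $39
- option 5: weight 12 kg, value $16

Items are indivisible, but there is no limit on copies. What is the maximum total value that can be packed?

$546

Best value-per-unit is option 4 at 39/3, and filling with it alone uses weight 14×3=42. No mix of the others beats 14×39 = 546.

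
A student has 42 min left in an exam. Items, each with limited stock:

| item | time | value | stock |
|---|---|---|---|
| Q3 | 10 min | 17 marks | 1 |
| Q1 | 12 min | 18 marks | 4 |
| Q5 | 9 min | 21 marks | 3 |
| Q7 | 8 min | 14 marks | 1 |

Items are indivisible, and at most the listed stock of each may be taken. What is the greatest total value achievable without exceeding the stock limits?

Best selections within time 42 and stock limits:
- 1×Q1 + 3×Q5: time 39, value 81
- 1×Q3 + 3×Q5: time 37, value 80
- 2×Q1 + 2×Q5: time 42, value 78
Best: 81 marks.

81 marks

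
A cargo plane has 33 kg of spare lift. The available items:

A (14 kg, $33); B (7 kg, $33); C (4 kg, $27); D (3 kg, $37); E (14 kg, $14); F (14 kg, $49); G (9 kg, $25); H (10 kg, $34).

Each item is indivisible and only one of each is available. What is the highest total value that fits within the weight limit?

Check high-value combinations within 33 kg:
- B+C+D+G+H: weight 7+4+3+9+10=33, value 33+27+37+25+34=156
- C+D+F+H: weight 4+3+14+10=31, value 27+37+49+34=147
- B+C+D+F: weight 7+4+3+14=28, value 33+27+37+49=146
Best: $156.

$156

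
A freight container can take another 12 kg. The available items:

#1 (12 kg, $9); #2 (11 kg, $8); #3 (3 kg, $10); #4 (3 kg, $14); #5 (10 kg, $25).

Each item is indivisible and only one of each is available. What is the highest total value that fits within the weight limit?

$25

This is a 0/1 knapsack; check combinations near the capacity.
- #5: weight 10, value 25
- #3+#4: weight 3+3=6, value 10+14=24
- #4: weight 3, value 14
- #3: weight 3, value 10
- #1: weight 12, value 9
Best: $25.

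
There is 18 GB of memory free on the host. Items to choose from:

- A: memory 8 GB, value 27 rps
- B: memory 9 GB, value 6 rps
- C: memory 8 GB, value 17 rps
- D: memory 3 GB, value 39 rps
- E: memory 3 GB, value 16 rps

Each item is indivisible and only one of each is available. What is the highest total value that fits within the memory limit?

Check high-value combinations within 18 GB:
- A+D+E: memory 8+3+3=14, value 27+39+16=82
- C+D+E: memory 8+3+3=14, value 17+39+16=72
- A+D: memory 8+3=11, value 27+39=66
Best: 82 rps.

82 rps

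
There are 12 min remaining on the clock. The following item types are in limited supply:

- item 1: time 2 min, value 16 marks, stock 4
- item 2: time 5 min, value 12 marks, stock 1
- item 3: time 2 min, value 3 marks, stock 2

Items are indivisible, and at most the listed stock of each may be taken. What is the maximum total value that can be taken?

Best selections within time 12 and stock limits:
- 4×item 1 + 2×item 3: time 12, value 70
- 4×item 1 + 1×item 3: time 10, value 67
- 4×item 1: time 8, value 64
Best: 70 marks.

70 marks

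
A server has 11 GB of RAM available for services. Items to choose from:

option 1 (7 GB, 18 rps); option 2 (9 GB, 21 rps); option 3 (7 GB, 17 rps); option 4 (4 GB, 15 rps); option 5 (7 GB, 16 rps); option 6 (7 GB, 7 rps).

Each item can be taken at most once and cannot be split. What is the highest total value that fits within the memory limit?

Check high-value combinations within 11 GB:
- option 1+option 4: memory 7+4=11, value 18+15=33
- option 3+option 4: memory 7+4=11, value 17+15=32
- option 4+option 5: memory 4+7=11, value 15+16=31
- option 4+option 6: memory 4+7=11, value 15+7=22
Best: 33 rps.

33 rps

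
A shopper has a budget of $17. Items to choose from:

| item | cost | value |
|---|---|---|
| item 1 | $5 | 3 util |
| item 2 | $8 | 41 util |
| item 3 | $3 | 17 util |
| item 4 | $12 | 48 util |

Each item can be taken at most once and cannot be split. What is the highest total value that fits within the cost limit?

65 util

Check high-value combinations within $17:
- item 3+item 4: cost 3+12=15, value 17+48=65
- item 1+item 2+item 3: cost 5+8+3=16, value 3+41+17=61
- item 2+item 3: cost 8+3=11, value 41+17=58
- item 1+item 4: cost 5+12=17, value 3+48=51
- item 4: cost 12, value 48
Best: 65 util.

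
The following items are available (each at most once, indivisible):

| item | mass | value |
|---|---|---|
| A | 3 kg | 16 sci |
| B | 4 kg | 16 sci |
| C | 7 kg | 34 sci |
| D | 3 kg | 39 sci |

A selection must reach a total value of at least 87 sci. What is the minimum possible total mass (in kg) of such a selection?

13

Subsets with value ≥ 87, sorted by total mass:
- A+C+D: mass 13, value 89
- B+C+D: mass 14, value 89
- A+B+C+D: mass 17, value 105
Minimum mass: 13 kg.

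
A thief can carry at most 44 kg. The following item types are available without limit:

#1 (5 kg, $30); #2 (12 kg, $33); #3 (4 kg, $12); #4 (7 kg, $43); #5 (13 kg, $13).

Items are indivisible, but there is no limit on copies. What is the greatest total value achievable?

Best value-per-unit is #4 at 43/7; filling with it alone gives 6×43 = 258.
Optimal mix: 6×#1 + 2×#4 → weight 44, value 266.

$266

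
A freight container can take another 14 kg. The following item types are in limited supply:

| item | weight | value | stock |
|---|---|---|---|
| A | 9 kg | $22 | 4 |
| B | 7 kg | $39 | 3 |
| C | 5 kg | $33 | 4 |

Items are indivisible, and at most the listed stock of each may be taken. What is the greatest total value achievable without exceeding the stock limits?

$78

Best selections within weight 14 and stock limits:
- 2×B: weight 14, value 78
- 1×B + 1×C: weight 12, value 72
Best: $78.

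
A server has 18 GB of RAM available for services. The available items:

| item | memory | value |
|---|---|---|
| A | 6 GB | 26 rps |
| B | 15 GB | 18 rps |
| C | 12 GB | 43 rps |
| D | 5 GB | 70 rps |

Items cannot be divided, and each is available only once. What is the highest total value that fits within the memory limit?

113 rps

Check high-value combinations within 18 GB:
- C+D: memory 12+5=17, value 43+70=113
- A+D: memory 6+5=11, value 26+70=96
- D: memory 5, value 70
Best: 113 rps.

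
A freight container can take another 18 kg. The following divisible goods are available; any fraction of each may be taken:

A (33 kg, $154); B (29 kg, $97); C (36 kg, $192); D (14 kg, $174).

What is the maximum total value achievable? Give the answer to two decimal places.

195.33

Take in order of value per unit:
- D (174/14 per unit): all 14 → value 174, running total 174.00
- C (192/36 per unit): 4 of 36 → value 4×192/36 = 21.3333, running total 195.33
Total 195.33.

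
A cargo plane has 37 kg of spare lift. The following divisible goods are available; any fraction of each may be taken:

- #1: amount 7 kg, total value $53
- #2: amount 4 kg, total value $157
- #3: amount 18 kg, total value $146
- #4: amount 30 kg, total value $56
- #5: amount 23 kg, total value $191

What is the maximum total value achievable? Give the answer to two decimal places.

Take in order of value per unit:
- #2 (157/4 per unit): all 4 → value 157, running total 157.00
- #5 (191/23 per unit): all 23 → value 191, running total 348.00
- #3 (146/18 per unit): 10 of 18 → value 10×146/18 = 81.1111, running total 429.11
Total 429.11.

429.11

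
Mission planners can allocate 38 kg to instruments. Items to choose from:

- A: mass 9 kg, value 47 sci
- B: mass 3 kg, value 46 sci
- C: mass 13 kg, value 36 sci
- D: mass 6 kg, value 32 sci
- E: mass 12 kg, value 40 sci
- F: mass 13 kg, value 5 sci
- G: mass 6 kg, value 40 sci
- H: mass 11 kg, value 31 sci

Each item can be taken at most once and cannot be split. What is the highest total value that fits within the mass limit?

Check high-value combinations within 38 kg:
- A+B+D+E+G: mass 9+3+6+12+6=36, value 47+46+32+40+40=205
- A+B+C+D+G: mass 9+3+13+6+6=37, value 47+46+36+32+40=201
- A+B+D+G+H: mass 9+3+6+6+11=35, value 47+46+32+40+31=196
Best: 205 sci.

205 sci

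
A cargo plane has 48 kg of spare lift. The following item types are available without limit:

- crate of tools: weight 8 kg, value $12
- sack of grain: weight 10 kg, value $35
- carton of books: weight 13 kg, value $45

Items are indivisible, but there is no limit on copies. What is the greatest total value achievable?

Best value-per-unit is sack of grain at 35/10; filling with it alone gives 4×35 = 140.
Optimal mix: 2×sack of grain + 2×carton of books → weight 46, value 160.

$160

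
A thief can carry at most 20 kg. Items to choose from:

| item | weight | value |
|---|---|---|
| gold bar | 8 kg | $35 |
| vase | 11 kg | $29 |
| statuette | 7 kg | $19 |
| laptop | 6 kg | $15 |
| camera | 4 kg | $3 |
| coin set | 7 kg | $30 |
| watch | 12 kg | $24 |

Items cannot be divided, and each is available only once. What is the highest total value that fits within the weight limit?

Check high-value combinations within 20 kg:
- gold bar+camera+coin set: weight 8+4+7=19, value 35+3+30=68
- gold bar+coin set: weight 8+7=15, value 35+30=65
- gold bar+vase: weight 8+11=19, value 35+29=64
- statuette+laptop+coin set: weight 7+6+7=20, value 19+15+30=64
Best: $68.

$68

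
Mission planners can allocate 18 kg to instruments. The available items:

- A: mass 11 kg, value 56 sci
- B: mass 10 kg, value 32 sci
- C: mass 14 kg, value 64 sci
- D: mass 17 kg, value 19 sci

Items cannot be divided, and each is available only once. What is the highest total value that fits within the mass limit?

Check high-value combinations within 18 kg:
- C: mass 14, value 64
- A: mass 11, value 56
- B: mass 10, value 32
Best: 64 sci.

64 sci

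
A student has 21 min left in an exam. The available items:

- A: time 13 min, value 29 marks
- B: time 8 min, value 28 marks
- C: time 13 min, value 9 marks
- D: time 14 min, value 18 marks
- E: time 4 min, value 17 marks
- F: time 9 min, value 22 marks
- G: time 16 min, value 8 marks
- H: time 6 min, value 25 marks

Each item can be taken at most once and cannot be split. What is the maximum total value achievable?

70 marks

Check high-value combinations within 21 min:
- B+E+H: time 8+4+6=18, value 28+17+25=70
- B+E+F: time 8+4+9=21, value 28+17+22=67
- E+F+H: time 4+9+6=19, value 17+22+25=64
Best: 70 marks.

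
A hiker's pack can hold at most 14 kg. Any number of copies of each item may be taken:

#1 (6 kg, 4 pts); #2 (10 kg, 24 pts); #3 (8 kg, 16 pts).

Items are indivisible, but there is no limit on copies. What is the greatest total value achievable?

24 pts

Best value-per-unit is #2 at 24/10, and filling with it alone uses weight 1×10=10. No mix of the others beats 1×24 = 24.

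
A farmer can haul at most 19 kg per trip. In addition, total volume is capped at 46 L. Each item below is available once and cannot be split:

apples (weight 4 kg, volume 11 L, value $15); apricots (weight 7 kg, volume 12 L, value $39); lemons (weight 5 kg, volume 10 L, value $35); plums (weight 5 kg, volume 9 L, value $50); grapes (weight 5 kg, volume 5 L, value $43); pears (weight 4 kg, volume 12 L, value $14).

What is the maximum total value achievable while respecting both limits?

Feasible sets respecting both limits:
- apples+lemons+plums+grapes: weight 19, volume 35, value 143
- lemons+plums+grapes+pears: weight 19, volume 36, value 142
- apricots+plums+grapes: weight 17, volume 26, value 132
Best: $143.

$143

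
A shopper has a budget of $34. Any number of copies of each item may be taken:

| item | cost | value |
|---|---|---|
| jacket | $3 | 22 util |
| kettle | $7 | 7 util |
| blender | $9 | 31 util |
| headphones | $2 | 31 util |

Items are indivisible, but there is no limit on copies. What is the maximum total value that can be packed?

527 util

Best value-per-unit is headphones at 31/2, and filling with it alone uses cost 17×2=34. No mix of the others beats 17×31 = 527.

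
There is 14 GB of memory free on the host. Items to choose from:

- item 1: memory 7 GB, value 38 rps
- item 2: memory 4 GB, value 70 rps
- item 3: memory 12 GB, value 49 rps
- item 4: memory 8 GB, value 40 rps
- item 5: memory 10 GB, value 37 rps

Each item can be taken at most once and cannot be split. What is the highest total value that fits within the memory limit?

This is a 0/1 knapsack; check combinations near the capacity.
- item 2+item 4: memory 4+8=12, value 70+40=110
- item 1+item 2: memory 7+4=11, value 38+70=108
- item 2+item 5: memory 4+10=14, value 70+37=107
Best: 110 rps.

110 rps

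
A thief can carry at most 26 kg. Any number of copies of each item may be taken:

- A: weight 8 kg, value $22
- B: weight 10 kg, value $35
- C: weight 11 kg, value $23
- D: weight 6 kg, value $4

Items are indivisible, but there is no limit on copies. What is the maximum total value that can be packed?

Best value-per-unit is B at 35/10; filling with it alone gives 2×35 = 70.
Optimal mix: 2×A + 1×B → weight 26, value 79.

$79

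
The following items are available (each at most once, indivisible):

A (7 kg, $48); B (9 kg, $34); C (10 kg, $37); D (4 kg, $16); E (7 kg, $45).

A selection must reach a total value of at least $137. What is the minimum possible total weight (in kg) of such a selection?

27

Subsets with value ≥ 137, sorted by total weight:
- A+B+D+E: weight 27, value 143
- A+C+D+E: weight 28, value 146
- A+B+C+E: weight 33, value 164
- A+B+C+D+E: weight 37, value 180
Minimum weight: 27 kg.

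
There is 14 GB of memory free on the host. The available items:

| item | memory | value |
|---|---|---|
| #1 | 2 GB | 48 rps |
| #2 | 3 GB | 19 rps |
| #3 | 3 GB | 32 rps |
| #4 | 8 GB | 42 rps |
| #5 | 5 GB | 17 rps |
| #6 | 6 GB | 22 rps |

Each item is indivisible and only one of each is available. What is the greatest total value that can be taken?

Check high-value combinations within 14 GB:
- #1+#3+#4: memory 2+3+8=13, value 48+32+42=122
- #1+#2+#3+#6: memory 2+3+3+6=14, value 48+19+32+22=121
- #1+#2+#3+#5: memory 2+3+3+5=13, value 48+19+32+17=116
Best: 122 rps.

122 rps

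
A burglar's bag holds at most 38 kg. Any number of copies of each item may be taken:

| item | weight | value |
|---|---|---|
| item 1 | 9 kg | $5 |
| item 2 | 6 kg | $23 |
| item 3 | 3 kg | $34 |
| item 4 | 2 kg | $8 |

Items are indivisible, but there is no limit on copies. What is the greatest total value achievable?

$416

Best value-per-unit is item 3 at 34/3; filling with it alone gives 12×34 = 408.
Optimal mix: 12×item 3 + 1×item 4 → weight 38, value 416.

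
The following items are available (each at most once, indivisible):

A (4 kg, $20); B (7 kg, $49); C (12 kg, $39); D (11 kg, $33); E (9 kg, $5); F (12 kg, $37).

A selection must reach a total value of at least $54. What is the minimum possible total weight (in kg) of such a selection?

Subsets with value ≥ 54, sorted by total weight:
- A+B: weight 11, value 69
- A+C: weight 16, value 59
- A+F: weight 16, value 57
Minimum weight: 11 kg.

11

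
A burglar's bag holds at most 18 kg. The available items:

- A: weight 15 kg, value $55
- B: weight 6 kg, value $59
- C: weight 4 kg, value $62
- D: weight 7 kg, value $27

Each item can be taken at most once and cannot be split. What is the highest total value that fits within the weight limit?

This is a 0/1 knapsack; check combinations near the capacity.
- B+C+D: weight 6+4+7=17, value 59+62+27=148
- B+C: weight 6+4=10, value 59+62=121
- C+D: weight 4+7=11, value 62+27=89
- B+D: weight 6+7=13, value 59+27=86
- C: weight 4, value 62
Best: $148.

$148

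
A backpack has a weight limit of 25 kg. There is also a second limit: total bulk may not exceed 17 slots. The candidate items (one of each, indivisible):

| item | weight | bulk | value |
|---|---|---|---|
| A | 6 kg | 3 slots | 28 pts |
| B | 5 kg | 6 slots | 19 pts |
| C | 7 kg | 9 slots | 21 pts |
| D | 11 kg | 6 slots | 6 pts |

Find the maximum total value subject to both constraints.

53 pts

Feasible sets respecting both limits:
- A+B+D: weight 22, bulk 15, value 53
- A+C: weight 13, bulk 12, value 49
- A+B: weight 11, bulk 9, value 47
Best: 53 pts.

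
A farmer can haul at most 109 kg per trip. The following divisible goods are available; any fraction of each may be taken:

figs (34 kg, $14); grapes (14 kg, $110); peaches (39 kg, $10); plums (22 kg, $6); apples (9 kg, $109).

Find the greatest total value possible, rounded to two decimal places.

Take in order of value per unit:
- apples (109/9 per unit): all 9 → value 109, running total 109.00
- grapes (110/14 per unit): all 14 → value 110, running total 219.00
- figs (14/34 per unit): all 34 → value 14, running total 233.00
- plums (6/22 per unit): all 22 → value 6, running total 239.00
- peaches (10/39 per unit): 30 of 39 → value 30×10/39 = 7.6923, running total 246.69
Total 246.69.

246.69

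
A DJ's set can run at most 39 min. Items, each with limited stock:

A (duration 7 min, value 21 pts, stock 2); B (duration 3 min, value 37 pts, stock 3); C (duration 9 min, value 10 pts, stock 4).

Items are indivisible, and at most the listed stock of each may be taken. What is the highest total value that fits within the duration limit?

Top feasible selections:
- 2×A + 3×B + 1×C: duration 32, value 163
- 2×A + 3×B: duration 23, value 153
- 1×A + 3×B + 2×C: duration 34, value 152
Best: 163 pts.

163 pts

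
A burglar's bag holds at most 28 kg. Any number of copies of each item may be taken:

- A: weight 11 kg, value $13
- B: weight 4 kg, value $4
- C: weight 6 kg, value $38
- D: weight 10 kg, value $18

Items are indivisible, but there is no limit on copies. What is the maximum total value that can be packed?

Best value-per-unit is C at 38/6; filling with it alone gives 4×38 = 152.
Optimal mix: 1×B + 4×C → weight 28, value 156.

$156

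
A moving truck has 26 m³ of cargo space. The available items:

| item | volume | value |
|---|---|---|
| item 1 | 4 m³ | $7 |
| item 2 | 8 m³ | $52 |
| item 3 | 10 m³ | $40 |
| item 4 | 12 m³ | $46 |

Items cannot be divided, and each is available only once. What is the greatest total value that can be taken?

This is a 0/1 knapsack; check combinations near the capacity.
- item 1+item 2+item 4: volume 4+8+12=24, value 7+52+46=105
- item 1+item 2+item 3: volume 4+8+10=22, value 7+52+40=99
- item 2+item 4: volume 8+12=20, value 52+46=98
- item 1+item 3+item 4: volume 4+10+12=26, value 7+40+46=93
Best: $105.

$105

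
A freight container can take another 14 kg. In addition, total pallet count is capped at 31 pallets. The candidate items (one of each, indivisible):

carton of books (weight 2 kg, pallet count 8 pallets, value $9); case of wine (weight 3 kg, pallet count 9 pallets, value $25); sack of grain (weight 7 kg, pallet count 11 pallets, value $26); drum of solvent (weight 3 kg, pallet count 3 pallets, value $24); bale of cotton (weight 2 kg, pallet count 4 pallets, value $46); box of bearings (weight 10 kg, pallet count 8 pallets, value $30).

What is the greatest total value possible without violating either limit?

$105

Feasible sets respecting both limits:
- carton of books+sack of grain+drum of solvent+bale of cotton: weight 14, pallet count 26, value 105
- carton of books+case of wine+drum of solvent+bale of cotton: weight 10, pallet count 24, value 104
- case of wine+sack of grain+bale of cotton: weight 12, pallet count 24, value 97
- sack of grain+drum of solvent+bale of cotton: weight 12, pallet count 18, value 96
Best: $105.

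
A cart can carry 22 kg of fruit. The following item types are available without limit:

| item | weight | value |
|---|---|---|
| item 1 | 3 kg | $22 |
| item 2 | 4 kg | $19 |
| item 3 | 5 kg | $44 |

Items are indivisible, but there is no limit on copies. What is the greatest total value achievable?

$176

Best value-per-unit is item 3 at 44/5; filling with it alone gives 4×44 = 176.
Optimal mix: 4×item 1 + 2×item 3 → weight 22, value 176.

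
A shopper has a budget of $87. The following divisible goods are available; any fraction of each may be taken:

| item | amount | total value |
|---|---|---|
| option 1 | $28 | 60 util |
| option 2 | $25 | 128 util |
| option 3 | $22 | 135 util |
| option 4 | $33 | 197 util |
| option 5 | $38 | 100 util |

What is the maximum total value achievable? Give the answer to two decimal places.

478.42

Take in order of value per unit:
- option 3 (135/22 per unit): all 22 → value 135, running total 135.00
- option 4 (197/33 per unit): all 33 → value 197, running total 332.00
- option 2 (128/25 per unit): all 25 → value 128, running total 460.00
- option 5 (100/38 per unit): 7 of 38 → value 7×100/38 = 18.4211, running total 478.42
Total 478.42.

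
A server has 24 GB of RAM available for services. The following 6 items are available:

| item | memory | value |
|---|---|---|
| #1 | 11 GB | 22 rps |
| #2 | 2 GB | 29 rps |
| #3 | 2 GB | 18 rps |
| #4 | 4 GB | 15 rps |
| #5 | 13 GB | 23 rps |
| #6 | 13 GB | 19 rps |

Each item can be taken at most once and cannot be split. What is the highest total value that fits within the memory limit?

85 rps

Check high-value combinations within 24 GB:
- #2+#3+#4+#5: memory 2+2+4+13=21, value 29+18+15+23=85
- #1+#2+#3+#4: memory 11+2+2+4=19, value 22+29+18+15=84
- #2+#3+#4+#6: memory 2+2+4+13=21, value 29+18+15+19=81
- #2+#3+#5: memory 2+2+13=17, value 29+18+23=70
- #1+#2+#3: memory 11+2+2=15, value 22+29+18=69
Best: 85 rps.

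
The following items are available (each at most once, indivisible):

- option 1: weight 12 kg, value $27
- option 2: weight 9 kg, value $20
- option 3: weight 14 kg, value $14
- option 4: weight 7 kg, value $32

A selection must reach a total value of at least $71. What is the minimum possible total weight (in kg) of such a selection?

28

Subsets with value ≥ 71, sorted by total weight:
- option 1+option 2+option 4: weight 28, value 79
- option 1+option 3+option 4: weight 33, value 73
- option 1+option 2+option 3+option 4: weight 42, value 93
Minimum weight: 28 kg.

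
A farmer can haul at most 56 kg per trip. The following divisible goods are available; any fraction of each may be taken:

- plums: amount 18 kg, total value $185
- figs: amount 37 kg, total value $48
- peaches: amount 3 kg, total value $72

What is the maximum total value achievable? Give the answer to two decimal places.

302.41

Take in order of value per unit:
- peaches (72/3 per unit): all 3 → value 72, running total 72.00
- plums (185/18 per unit): all 18 → value 185, running total 257.00
- figs (48/37 per unit): 35 of 37 → value 35×48/37 = 45.4054, running total 302.41
Total 302.41.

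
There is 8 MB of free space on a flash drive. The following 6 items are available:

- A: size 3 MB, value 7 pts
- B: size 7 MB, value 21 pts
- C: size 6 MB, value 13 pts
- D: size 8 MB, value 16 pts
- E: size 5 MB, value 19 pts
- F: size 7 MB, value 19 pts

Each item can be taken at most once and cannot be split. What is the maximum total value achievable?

This is a 0/1 knapsack; check combinations near the capacity.
- A+E: size 3+5=8, value 7+19=26
- B: size 7, value 21
- E: size 5, value 19
Best: 26 pts.

26 pts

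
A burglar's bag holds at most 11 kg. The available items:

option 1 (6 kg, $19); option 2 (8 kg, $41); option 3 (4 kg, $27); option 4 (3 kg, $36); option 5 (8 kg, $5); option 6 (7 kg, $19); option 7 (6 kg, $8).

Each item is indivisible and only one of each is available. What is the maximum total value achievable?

$77

Check high-value combinations within 11 kg:
- option 2+option 4: weight 8+3=11, value 41+36=77
- option 3+option 4: weight 4+3=7, value 27+36=63
- option 1+option 4: weight 6+3=9, value 19+36=55
Best: $77.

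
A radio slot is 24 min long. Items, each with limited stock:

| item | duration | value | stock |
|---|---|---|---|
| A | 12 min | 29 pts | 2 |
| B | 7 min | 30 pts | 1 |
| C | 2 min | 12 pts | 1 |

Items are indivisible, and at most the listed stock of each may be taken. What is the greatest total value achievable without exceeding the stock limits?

Top feasible selections:
- 1×A + 1×B + 1×C: duration 21, value 71
- 1×A + 1×B: duration 19, value 59
Best: 71 pts.

71 pts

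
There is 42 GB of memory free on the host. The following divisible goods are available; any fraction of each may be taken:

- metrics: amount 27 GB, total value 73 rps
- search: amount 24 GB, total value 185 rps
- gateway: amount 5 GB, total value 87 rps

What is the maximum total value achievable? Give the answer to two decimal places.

Take in order of value per unit:
- gateway (87/5 per unit): all 5 → value 87, running total 87.00
- search (185/24 per unit): all 24 → value 185, running total 272.00
- metrics (73/27 per unit): 13 of 27 → value 13×73/27 = 35.1481, running total 307.15
Total 307.15.

307.15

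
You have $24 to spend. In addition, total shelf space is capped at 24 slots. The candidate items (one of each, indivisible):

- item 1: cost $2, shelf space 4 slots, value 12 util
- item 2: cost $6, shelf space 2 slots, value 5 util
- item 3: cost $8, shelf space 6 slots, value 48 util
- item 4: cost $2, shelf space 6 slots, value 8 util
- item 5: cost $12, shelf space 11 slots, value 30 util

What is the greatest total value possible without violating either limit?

90 util

Feasible sets respecting both limits:
- item 1+item 3+item 5: cost 22, shelf space 21, value 90
- item 3+item 4+item 5: cost 22, shelf space 23, value 86
- item 3+item 5: cost 20, shelf space 17, value 78
- item 1+item 2+item 3+item 4: cost 18, shelf space 18, value 73
Best: 90 util.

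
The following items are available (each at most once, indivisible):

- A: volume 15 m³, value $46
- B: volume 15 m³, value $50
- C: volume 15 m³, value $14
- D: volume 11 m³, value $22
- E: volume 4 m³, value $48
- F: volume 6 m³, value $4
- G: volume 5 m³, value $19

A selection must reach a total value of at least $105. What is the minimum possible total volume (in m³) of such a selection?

Subsets with value ≥ 105, sorted by total volume:
- B+E+G: volume 24, value 117
- A+E+G: volume 24, value 113
Minimum volume: 24 m³.

24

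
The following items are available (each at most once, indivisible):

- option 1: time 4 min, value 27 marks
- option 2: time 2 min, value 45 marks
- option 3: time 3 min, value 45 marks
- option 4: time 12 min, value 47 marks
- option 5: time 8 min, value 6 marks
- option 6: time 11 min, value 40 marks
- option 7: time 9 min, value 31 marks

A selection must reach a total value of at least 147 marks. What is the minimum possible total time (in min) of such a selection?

18

Subsets with value ≥ 147, sorted by total time:
- option 1+option 2+option 3+option 7: time 18, value 148
- option 1+option 2+option 3+option 6: time 20, value 157
- option 1+option 2+option 3+option 4: time 21, value 164
Minimum time: 18 min.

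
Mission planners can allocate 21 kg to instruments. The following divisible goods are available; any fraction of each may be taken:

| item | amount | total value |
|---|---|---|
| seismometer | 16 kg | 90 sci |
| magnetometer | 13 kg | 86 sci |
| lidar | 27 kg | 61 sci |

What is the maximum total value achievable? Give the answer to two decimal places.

131.00

Take in order of value per unit:
- magnetometer (86/13 per unit): all 13 → value 86, running total 86.00
- seismometer (90/16 per unit): 8 of 16 → value 8×90/16 = 45.0000, running total 131.00
Total 131.00.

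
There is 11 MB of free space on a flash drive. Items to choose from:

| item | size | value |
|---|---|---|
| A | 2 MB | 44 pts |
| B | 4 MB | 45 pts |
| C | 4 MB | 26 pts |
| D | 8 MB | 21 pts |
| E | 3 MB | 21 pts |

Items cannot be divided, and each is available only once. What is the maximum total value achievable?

Check high-value combinations within 11 MB:
- A+B+C: size 2+4+4=10, value 44+45+26=115
- A+B+E: size 2+4+3=9, value 44+45+21=110
- B+C+E: size 4+4+3=11, value 45+26+21=92
- A+C+E: size 2+4+3=9, value 44+26+21=91
Best: 115 pts.

115 pts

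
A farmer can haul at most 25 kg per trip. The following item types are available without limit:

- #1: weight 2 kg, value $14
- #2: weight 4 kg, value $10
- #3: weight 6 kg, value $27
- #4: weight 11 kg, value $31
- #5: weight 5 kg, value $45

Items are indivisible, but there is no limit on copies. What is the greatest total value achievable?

$225

Best value-per-unit is #5 at 45/5, and filling with it alone uses weight 5×5=25. No mix of the others beats 5×45 = 225.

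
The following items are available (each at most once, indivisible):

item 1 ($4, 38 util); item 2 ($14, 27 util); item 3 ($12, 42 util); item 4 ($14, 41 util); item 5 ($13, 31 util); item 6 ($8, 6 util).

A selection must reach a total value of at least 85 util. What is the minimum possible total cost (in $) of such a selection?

24

Subsets with value ≥ 85, sorted by total cost:
- item 1+item 3+item 6: cost 24, value 86
- item 1+item 4+item 6: cost 26, value 85
- item 1+item 3+item 5: cost 29, value 111
- item 1+item 3+item 4: cost 30, value 121
Minimum cost: 24 $.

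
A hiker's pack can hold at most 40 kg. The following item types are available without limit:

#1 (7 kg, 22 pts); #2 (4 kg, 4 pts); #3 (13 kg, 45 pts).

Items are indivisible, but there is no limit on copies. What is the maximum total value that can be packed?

Best value-per-unit is #3 at 45/13, and filling with it alone uses weight 3×13=39. No mix of the others beats 3×45 = 135.

135 pts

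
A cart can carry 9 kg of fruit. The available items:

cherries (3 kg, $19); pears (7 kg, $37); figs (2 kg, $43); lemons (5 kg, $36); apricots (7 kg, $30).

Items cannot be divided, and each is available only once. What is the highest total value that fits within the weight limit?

Check high-value combinations within 9 kg:
- pears+figs: weight 7+2=9, value 37+43=80
- figs+lemons: weight 2+5=7, value 43+36=79
- figs+apricots: weight 2+7=9, value 43+30=73
Best: $80.

$80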